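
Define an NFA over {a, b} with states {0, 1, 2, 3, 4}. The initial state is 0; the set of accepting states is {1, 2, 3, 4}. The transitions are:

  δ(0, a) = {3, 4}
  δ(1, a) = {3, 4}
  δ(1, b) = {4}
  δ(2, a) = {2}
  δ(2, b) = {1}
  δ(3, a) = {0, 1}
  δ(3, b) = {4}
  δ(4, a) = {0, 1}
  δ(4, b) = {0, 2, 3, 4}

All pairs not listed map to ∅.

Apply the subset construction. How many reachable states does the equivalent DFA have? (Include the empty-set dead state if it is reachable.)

Start state of the DFA: {0}.
{0} --a--> {3, 4}  [new]
{0} --b--> ∅  [new]
{3, 4} --a--> {0, 1}  [new]
{3, 4} --b--> {0, 2, 3, 4}  [new]
∅ --a--> ∅  [seen]
∅ --b--> ∅  [seen]
{0, 1} --a--> {3, 4}  [seen]
{0, 1} --b--> {4}  [new]
{0, 2, 3, 4} --a--> {0, 1, 2, 3, 4}  [new]
{0, 2, 3, 4} --b--> {0, 1, 2, 3, 4}  [seen]
{4} --a--> {0, 1}  [seen]
{4} --b--> {0, 2, 3, 4}  [seen]
{0, 1, 2, 3, 4} --a--> {0, 1, 2, 3, 4}  [seen]
{0, 1, 2, 3, 4} --b--> {0, 1, 2, 3, 4}  [seen]
Reachable DFA states: {0}, {3, 4}, ∅, {0, 1}, {0, 2, 3, 4}, {4}, {0, 1, 2, 3, 4}.

7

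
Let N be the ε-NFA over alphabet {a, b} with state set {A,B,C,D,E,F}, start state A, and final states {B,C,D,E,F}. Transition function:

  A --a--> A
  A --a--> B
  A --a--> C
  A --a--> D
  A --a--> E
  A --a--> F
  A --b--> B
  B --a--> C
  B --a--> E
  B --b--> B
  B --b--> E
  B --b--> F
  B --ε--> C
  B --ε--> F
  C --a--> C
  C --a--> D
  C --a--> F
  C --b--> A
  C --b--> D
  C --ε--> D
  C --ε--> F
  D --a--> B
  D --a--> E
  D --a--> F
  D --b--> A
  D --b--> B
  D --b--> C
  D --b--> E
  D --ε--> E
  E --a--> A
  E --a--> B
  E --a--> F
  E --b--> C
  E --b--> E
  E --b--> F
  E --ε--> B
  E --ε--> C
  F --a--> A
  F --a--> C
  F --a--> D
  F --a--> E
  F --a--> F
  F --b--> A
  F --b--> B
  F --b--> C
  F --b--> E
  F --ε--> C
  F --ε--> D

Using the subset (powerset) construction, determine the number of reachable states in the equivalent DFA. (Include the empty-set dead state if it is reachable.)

3

Start state of the DFA: {A} (ε-closure of the NFA start).
{A} --a--> {A,B,C,D,E,F}  [new]
{A} --b--> {B,C,D,E,F}  [new]
{A,B,C,D,E,F} --a--> {A,B,C,D,E,F}  [seen]
{A,B,C,D,E,F} --b--> {A,B,C,D,E,F}  [seen]
{B,C,D,E,F} --a--> {A,B,C,D,E,F}  [seen]
{B,C,D,E,F} --b--> {A,B,C,D,E,F}  [seen]
Reachable DFA states: {A}, {A,B,C,D,E,F}, {B,C,D,E,F}.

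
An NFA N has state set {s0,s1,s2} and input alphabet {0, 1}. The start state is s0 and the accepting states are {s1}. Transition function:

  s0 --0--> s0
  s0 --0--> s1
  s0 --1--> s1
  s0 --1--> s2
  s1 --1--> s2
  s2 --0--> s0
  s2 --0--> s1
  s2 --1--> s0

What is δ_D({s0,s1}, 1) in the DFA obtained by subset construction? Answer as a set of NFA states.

{s1,s2}

δ(s0,1) = {s1,s2}; δ(s1,1) = {s2}.
Union: {s1,s2}.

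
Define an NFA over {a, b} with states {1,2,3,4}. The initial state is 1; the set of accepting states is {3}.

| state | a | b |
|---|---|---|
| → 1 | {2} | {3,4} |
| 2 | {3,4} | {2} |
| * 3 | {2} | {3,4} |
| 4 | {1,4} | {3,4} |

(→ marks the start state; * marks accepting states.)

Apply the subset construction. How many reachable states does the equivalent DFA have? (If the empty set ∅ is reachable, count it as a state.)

6

Start state of the DFA: {1}.
{1} --a--> {2}  [new]
{1} --b--> {3,4}  [new]
{2} --a--> {3,4}  [seen]
{2} --b--> {2}  [seen]
{3,4} --a--> {1,2,4}  [new]
{3,4} --b--> {3,4}  [seen]
{1,2,4} --a--> {1,2,3,4}  [new]
{1,2,4} --b--> {2,3,4}  [new]
{1,2,3,4} --a--> {1,2,3,4}  [seen]
{1,2,3,4} --b--> {2,3,4}  [seen]
{2,3,4} --a--> {1,2,3,4}  [seen]
{2,3,4} --b--> {2,3,4}  [seen]
Reachable DFA states: {1}, {2}, {3,4}, {1,2,4}, {1,2,3,4}, {2,3,4}.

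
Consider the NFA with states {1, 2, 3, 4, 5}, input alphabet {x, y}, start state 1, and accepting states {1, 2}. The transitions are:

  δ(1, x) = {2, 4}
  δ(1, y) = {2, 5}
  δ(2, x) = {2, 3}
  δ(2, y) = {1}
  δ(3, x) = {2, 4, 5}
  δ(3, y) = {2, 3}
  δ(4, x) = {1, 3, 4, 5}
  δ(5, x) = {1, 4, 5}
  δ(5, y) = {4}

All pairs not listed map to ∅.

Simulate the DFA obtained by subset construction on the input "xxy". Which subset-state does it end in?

{1, 2, 3, 4, 5}

Start: {1}.
δ(1,x) = {2, 4}.
Union: {2, 4}.
After x: {2, 4}.
δ(2,x) = {2, 3}; δ(4,x) = {1, 3, 4, 5}.
Union: {1, 2, 3, 4, 5}.
After x: {1, 2, 3, 4, 5}.
δ(1,y) = {2, 5}; δ(2,y) = {1}; δ(3,y) = {2, 3}; δ(4,y) = ∅; δ(5,y) = {4}.
Union: {1, 2, 3, 4, 5}.
After y: {1, 2, 3, 4, 5}.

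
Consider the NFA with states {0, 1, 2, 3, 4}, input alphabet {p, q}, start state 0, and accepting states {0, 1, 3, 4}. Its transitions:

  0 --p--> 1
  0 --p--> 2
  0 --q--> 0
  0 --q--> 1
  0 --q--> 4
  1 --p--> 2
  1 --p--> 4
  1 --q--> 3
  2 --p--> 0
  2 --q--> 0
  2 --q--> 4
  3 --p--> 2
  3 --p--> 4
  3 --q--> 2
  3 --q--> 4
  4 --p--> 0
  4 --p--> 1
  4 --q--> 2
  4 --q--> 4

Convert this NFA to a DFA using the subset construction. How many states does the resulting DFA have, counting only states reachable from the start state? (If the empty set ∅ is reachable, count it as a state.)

9

Start state of the DFA: {0}.
{0} --p--> {1, 2}  [new]
{0} --q--> {0, 1, 4}  [new]
{1, 2} --p--> {0, 2, 4}  [new]
{1, 2} --q--> {0, 3, 4}  [new]
{0, 1, 4} --p--> {0, 1, 2, 4}  [new]
{0, 1, 4} --q--> {0, 1, 2, 3, 4}  [new]
{0, 2, 4} --p--> {0, 1, 2}  [new]
{0, 2, 4} --q--> {0, 1, 2, 4}  [seen]
{0, 3, 4} --p--> {0, 1, 2, 4}  [seen]
{0, 3, 4} --q--> {0, 1, 2, 4}  [seen]
{0, 1, 2, 4} --p--> {0, 1, 2, 4}  [seen]
{0, 1, 2, 4} --q--> {0, 1, 2, 3, 4}  [seen]
{0, 1, 2, 3, 4} --p--> {0, 1, 2, 4}  [seen]
{0, 1, 2, 3, 4} --q--> {0, 1, 2, 3, 4}  [seen]
{0, 1, 2} --p--> {0, 1, 2, 4}  [seen]
{0, 1, 2} --q--> {0, 1, 3, 4}  [new]
{0, 1, 3, 4} --p--> {0, 1, 2, 4}  [seen]
{0, 1, 3, 4} --q--> {0, 1, 2, 3, 4}  [seen]
Reachable DFA states: {0}, {1, 2}, {0, 1, 4}, {0, 2, 4}, {0, 3, 4}, {0, 1, 2, 4}, {0, 1, 2, 3, 4}, {0, 1, 2}, {0, 1, 3, 4}.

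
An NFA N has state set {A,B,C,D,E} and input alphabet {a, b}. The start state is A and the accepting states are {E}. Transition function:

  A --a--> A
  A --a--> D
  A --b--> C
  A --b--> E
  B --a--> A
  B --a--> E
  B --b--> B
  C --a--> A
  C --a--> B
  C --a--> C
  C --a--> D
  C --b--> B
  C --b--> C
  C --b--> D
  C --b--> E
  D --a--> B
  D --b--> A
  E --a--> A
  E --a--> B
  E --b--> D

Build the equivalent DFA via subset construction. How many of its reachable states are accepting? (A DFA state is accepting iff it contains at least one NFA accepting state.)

Start state of the DFA: {A}.
{A} --a--> {A,D}  [new]
{A} --b--> {C,E}  [new]
{A,D} --a--> {A,B,D}  [new]
{A,D} --b--> {A,C,E}  [new]
{C,E} --a--> {A,B,C,D}  [new]
{C,E} --b--> {B,C,D,E}  [new]
{A,B,D} --a--> {A,B,D,E}  [new]
{A,B,D} --b--> {A,B,C,E}  [new]
{A,C,E} --a--> {A,B,C,D}  [seen]
{A,C,E} --b--> {B,C,D,E}  [seen]
{A,B,C,D} --a--> {A,B,C,D,E}  [new]
{A,B,C,D} --b--> {A,B,C,D,E}  [seen]
{B,C,D,E} --a--> {A,B,C,D,E}  [seen]
{B,C,D,E} --b--> {A,B,C,D,E}  [seen]
{A,B,D,E} --a--> {A,B,D,E}  [seen]
{A,B,D,E} --b--> {A,B,C,D,E}  [seen]
{A,B,C,E} --a--> {A,B,C,D,E}  [seen]
{A,B,C,E} --b--> {B,C,D,E}  [seen]
{A,B,C,D,E} --a--> {A,B,C,D,E}  [seen]
{A,B,C,D,E} --b--> {A,B,C,D,E}  [seen]
Reachable DFA states: {A}, {A,D}, {C,E}, {A,B,D}, {A,C,E}, {A,B,C,D}, {B,C,D,E}, {A,B,D,E}, {A,B,C,E}, {A,B,C,D,E}.
Accepting DFA states (contain an NFA accepting state): {C,E}, {A,C,E}, {B,C,D,E}, {A,B,D,E}, {A,B,C,E}, {A,B,C,D,E}.

6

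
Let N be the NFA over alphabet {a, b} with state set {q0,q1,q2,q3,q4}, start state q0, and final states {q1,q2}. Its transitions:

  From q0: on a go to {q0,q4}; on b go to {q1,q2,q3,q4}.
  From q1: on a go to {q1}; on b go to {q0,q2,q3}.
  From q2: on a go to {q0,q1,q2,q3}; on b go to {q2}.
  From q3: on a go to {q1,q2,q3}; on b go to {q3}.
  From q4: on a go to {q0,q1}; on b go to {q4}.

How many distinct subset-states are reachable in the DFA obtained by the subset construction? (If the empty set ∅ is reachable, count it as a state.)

Start state of the DFA: {q0}.
{q0} --a--> {q0,q4}  [new]
{q0} --b--> {q1,q2,q3,q4}  [new]
{q0,q4} --a--> {q0,q1,q4}  [new]
{q0,q4} --b--> {q1,q2,q3,q4}  [seen]
{q1,q2,q3,q4} --a--> {q0,q1,q2,q3}  [new]
{q1,q2,q3,q4} --b--> {q0,q2,q3,q4}  [new]
{q0,q1,q4} --a--> {q0,q1,q4}  [seen]
{q0,q1,q4} --b--> {q0,q1,q2,q3,q4}  [new]
{q0,q1,q2,q3} --a--> {q0,q1,q2,q3,q4}  [seen]
{q0,q1,q2,q3} --b--> {q0,q1,q2,q3,q4}  [seen]
{q0,q2,q3,q4} --a--> {q0,q1,q2,q3,q4}  [seen]
{q0,q2,q3,q4} --b--> {q1,q2,q3,q4}  [seen]
{q0,q1,q2,q3,q4} --a--> {q0,q1,q2,q3,q4}  [seen]
{q0,q1,q2,q3,q4} --b--> {q0,q1,q2,q3,q4}  [seen]
Reachable DFA states: {q0}, {q0,q4}, {q1,q2,q3,q4}, {q0,q1,q4}, {q0,q1,q2,q3}, {q0,q2,q3,q4}, {q0,q1,q2,q3,q4}.

7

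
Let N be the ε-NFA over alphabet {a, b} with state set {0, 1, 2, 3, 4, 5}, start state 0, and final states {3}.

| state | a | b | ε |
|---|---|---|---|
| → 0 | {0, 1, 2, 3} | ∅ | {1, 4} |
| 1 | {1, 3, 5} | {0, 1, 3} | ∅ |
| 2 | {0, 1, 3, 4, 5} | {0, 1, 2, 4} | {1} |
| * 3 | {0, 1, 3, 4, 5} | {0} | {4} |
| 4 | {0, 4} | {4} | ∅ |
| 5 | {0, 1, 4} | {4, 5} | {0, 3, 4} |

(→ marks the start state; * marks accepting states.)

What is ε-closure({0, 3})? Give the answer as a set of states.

Begin with {0, 3}.
0 →ε {1, 4}; add 1, 4.
ε-closure = {0, 1, 3, 4}.

{0, 1, 3, 4}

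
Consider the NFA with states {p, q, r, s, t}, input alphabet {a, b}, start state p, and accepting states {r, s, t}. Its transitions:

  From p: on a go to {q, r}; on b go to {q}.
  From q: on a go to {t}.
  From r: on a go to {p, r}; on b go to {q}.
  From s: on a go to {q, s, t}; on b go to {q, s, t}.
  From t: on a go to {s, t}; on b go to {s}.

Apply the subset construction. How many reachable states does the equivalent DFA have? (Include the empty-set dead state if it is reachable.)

Start state of the DFA: {p}.
{p} --a--> {q, r}  [new]
{p} --b--> {q}  [new]
{q, r} --a--> {p, r, t}  [new]
{q, r} --b--> {q}  [seen]
{q} --a--> {t}  [new]
{q} --b--> ∅  [new]
{p, r, t} --a--> {p, q, r, s, t}  [new]
{p, r, t} --b--> {q, s}  [new]
{t} --a--> {s, t}  [new]
{t} --b--> {s}  [new]
∅ --a--> ∅  [seen]
∅ --b--> ∅  [seen]
{p, q, r, s, t} --a--> {p, q, r, s, t}  [seen]
{p, q, r, s, t} --b--> {q, s, t}  [new]
{q, s} --a--> {q, s, t}  [seen]
{q, s} --b--> {q, s, t}  [seen]
{s, t} --a--> {q, s, t}  [seen]
{s, t} --b--> {q, s, t}  [seen]
{s} --a--> {q, s, t}  [seen]
{s} --b--> {q, s, t}  [seen]
{q, s, t} --a--> {q, s, t}  [seen]
{q, s, t} --b--> {q, s, t}  [seen]
Reachable DFA states: {p}, {q, r}, {q}, {p, r, t}, {t}, ∅, {p, q, r, s, t}, {q, s}, {s, t}, {s}, {q, s, t}.

11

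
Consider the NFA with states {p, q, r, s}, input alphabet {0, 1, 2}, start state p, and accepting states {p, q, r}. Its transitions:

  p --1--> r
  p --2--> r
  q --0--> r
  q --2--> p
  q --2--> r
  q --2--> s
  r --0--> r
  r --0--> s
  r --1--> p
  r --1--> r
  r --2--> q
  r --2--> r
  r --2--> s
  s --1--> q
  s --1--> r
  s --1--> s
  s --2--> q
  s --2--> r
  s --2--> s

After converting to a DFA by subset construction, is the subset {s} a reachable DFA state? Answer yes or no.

no

Start state of the DFA: {p}.
{p} --0--> ∅  [new]
{p} --1--> {r}  [new]
{p} --2--> {r}  [seen]
∅ --0--> ∅  [seen]
∅ --1--> ∅  [seen]
∅ --2--> ∅  [seen]
{r} --0--> {r, s}  [new]
{r} --1--> {p, r}  [new]
{r} --2--> {q, r, s}  [new]
{r, s} --0--> {r, s}  [seen]
{r, s} --1--> {p, q, r, s}  [new]
{r, s} --2--> {q, r, s}  [seen]
{p, r} --0--> {r, s}  [seen]
{p, r} --1--> {p, r}  [seen]
{p, r} --2--> {q, r, s}  [seen]
{q, r, s} --0--> {r, s}  [seen]
{q, r, s} --1--> {p, q, r, s}  [seen]
{q, r, s} --2--> {p, q, r, s}  [seen]
{p, q, r, s} --0--> {r, s}  [seen]
{p, q, r, s} --1--> {p, q, r, s}  [seen]
{p, q, r, s} --2--> {p, q, r, s}  [seen]
Reachable DFA states: {p}, ∅, {r}, {r, s}, {p, r}, {q, r, s}, {p, q, r, s}.
{s} is not among them.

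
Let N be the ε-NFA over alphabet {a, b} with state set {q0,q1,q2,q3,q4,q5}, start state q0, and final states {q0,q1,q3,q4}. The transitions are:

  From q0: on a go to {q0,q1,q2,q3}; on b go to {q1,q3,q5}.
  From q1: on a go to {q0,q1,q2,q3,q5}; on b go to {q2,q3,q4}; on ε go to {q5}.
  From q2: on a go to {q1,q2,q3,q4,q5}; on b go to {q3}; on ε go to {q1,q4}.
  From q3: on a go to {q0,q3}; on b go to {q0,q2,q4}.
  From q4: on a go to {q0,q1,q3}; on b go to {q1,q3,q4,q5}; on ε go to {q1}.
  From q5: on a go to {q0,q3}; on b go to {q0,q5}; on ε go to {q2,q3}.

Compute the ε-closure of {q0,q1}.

{q0,q1,q2,q3,q4,q5}

Begin with {q0,q1}.
q1 →ε {q5}; add q5.
q5 →ε {q2,q3}; add q2, q3.
q2 →ε {q1,q4}; add q4.
ε-closure = {q0,q1,q2,q3,q4,q5}.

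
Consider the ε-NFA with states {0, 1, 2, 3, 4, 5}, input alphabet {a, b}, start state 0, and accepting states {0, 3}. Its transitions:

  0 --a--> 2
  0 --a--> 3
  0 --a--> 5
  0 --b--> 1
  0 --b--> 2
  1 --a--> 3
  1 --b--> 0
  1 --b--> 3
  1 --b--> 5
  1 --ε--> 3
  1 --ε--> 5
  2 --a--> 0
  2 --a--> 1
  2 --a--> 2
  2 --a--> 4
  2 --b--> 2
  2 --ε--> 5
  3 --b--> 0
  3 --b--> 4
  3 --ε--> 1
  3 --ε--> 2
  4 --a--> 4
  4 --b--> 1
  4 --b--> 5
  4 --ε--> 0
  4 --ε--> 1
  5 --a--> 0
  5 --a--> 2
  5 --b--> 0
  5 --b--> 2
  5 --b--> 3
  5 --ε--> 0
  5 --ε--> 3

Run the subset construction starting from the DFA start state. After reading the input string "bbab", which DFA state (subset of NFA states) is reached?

Start: {0}.
δ(0,b) = {1, 2}.
Union: {1, 2}.
ε-closure gives {0, 1, 2, 3, 5}.
After b: {0, 1, 2, 3, 5}.
δ(0,b) = {1, 2}; δ(1,b) = {0, 3, 5}; δ(2,b) = {2}; δ(3,b) = {0, 4}; δ(5,b) = {0, 2, 3}.
Union: {0, 1, 2, 3, 4, 5}.
After b: {0, 1, 2, 3, 4, 5}.
δ(0,a) = {2, 3, 5}; δ(1,a) = {3}; δ(2,a) = {0, 1, 2, 4}; δ(3,a) = ∅; δ(4,a) = {4}; δ(5,a) = {0, 2}.
Union: {0, 1, 2, 3, 4, 5}.
After a: {0, 1, 2, 3, 4, 5}.
δ(0,b) = {1, 2}; δ(1,b) = {0, 3, 5}; δ(2,b) = {2}; δ(3,b) = {0, 4}; δ(4,b) = {1, 5}; δ(5,b) = {0, 2, 3}.
Union: {0, 1, 2, 3, 4, 5}.
After b: {0, 1, 2, 3, 4, 5}.

{0, 1, 2, 3, 4, 5}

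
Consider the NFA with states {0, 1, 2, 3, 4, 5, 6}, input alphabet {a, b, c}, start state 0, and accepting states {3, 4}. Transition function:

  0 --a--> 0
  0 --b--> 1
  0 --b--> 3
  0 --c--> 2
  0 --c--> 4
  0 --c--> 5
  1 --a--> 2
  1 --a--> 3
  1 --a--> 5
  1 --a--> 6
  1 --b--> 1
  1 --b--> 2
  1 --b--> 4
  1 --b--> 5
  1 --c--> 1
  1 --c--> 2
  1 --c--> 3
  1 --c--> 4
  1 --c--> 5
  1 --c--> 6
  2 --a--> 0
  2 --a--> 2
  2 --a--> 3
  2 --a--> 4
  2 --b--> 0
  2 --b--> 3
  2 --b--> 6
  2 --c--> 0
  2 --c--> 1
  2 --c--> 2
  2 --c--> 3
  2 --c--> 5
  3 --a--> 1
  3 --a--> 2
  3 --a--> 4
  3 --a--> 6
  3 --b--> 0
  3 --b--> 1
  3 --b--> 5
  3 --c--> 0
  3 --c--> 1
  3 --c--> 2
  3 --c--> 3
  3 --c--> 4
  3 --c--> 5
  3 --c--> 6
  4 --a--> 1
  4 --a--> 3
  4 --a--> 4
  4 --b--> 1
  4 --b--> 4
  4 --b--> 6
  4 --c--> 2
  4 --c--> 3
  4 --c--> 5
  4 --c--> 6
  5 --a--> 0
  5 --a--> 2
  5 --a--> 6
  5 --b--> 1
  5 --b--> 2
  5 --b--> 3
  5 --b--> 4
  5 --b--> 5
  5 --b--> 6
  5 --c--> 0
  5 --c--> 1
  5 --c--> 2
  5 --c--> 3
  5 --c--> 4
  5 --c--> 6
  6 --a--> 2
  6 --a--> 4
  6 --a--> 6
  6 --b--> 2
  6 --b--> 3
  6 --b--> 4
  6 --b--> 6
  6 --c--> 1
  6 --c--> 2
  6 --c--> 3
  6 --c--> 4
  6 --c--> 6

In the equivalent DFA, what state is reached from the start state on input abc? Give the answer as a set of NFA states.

Start: {0}.
δ(0,a) = {0}.
Union: {0}.
After a: {0}.
δ(0,b) = {1, 3}.
Union: {1, 3}.
After b: {1, 3}.
δ(1,c) = {1, 2, 3, 4, 5, 6}; δ(3,c) = {0, 1, 2, 3, 4, 5, 6}.
Union: {0, 1, 2, 3, 4, 5, 6}.
After c: {0, 1, 2, 3, 4, 5, 6}.

{0, 1, 2, 3, 4, 5, 6}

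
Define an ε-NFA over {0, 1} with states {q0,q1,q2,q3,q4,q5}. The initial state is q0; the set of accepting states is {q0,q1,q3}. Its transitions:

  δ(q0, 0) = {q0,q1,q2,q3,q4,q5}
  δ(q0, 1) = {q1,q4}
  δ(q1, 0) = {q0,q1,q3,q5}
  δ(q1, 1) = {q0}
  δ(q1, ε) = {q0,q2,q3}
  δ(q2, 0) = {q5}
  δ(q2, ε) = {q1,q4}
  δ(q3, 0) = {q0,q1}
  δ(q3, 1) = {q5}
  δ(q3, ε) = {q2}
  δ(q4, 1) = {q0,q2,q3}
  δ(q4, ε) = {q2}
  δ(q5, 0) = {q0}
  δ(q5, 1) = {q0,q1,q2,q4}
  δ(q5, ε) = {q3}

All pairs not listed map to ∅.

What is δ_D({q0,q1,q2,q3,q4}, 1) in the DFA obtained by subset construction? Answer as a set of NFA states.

{q0,q1,q2,q3,q4,q5}

δ(q0,1) = {q1,q4}; δ(q1,1) = {q0}; δ(q2,1) = ∅; δ(q3,1) = {q5}; δ(q4,1) = {q0,q2,q3}.
Union: {q0,q1,q2,q3,q4,q5}.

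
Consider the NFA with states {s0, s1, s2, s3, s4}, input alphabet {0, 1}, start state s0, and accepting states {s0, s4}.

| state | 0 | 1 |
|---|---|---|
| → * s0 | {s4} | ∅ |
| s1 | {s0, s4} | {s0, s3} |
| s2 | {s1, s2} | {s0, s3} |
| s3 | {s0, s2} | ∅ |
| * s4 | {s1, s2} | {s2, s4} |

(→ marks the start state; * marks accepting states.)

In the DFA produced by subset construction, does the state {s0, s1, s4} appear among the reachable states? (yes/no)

no

Start state of the DFA: {s0}.
{s0} --0--> {s4}  [new]
{s0} --1--> ∅  [new]
{s4} --0--> {s1, s2}  [new]
{s4} --1--> {s2, s4}  [new]
∅ --0--> ∅  [seen]
∅ --1--> ∅  [seen]
{s1, s2} --0--> {s0, s1, s2, s4}  [new]
{s1, s2} --1--> {s0, s3}  [new]
{s2, s4} --0--> {s1, s2}  [seen]
{s2, s4} --1--> {s0, s2, s3, s4}  [new]
{s0, s1, s2, s4} --0--> {s0, s1, s2, s4}  [seen]
{s0, s1, s2, s4} --1--> {s0, s2, s3, s4}  [seen]
{s0, s3} --0--> {s0, s2, s4}  [new]
{s0, s3} --1--> ∅  [seen]
{s0, s2, s3, s4} --0--> {s0, s1, s2, s4}  [seen]
{s0, s2, s3, s4} --1--> {s0, s2, s3, s4}  [seen]
{s0, s2, s4} --0--> {s1, s2, s4}  [new]
{s0, s2, s4} --1--> {s0, s2, s3, s4}  [seen]
{s1, s2, s4} --0--> {s0, s1, s2, s4}  [seen]
{s1, s2, s4} --1--> {s0, s2, s3, s4}  [seen]
Reachable DFA states: {s0}, {s4}, ∅, {s1, s2}, {s2, s4}, {s0, s1, s2, s4}, {s0, s3}, {s0, s2, s3, s4}, {s0, s2, s4}, {s1, s2, s4}.
{s0, s1, s4} is not among them.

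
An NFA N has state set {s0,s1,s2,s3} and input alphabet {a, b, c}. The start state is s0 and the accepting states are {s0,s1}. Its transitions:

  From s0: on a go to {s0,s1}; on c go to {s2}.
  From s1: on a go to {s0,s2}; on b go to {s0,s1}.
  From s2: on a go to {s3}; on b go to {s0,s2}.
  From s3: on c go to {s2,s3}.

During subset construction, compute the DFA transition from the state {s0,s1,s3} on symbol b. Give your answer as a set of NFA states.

{s0,s1}

δ(s0,b) = ∅; δ(s1,b) = {s0,s1}; δ(s3,b) = ∅.
Union: {s0,s1}.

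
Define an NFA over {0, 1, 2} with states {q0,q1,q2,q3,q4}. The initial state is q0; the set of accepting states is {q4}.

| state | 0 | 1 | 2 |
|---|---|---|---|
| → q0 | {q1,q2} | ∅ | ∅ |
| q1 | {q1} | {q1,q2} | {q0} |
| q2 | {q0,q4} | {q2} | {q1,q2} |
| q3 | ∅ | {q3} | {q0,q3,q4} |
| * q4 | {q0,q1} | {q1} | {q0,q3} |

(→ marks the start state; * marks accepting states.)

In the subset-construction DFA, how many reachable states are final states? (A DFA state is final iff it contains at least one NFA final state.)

Start state of the DFA: {q0}.
{q0} --0--> {q1,q2}  [new]
{q0} --1--> ∅  [new]
{q0} --2--> ∅  [seen]
{q1,q2} --0--> {q0,q1,q4}  [new]
{q1,q2} --1--> {q1,q2}  [seen]
{q1,q2} --2--> {q0,q1,q2}  [new]
∅ --0--> ∅  [seen]
∅ --1--> ∅  [seen]
∅ --2--> ∅  [seen]
{q0,q1,q4} --0--> {q0,q1,q2}  [seen]
{q0,q1,q4} --1--> {q1,q2}  [seen]
{q0,q1,q4} --2--> {q0,q3}  [new]
{q0,q1,q2} --0--> {q0,q1,q2,q4}  [new]
{q0,q1,q2} --1--> {q1,q2}  [seen]
{q0,q1,q2} --2--> {q0,q1,q2}  [seen]
{q0,q3} --0--> {q1,q2}  [seen]
{q0,q3} --1--> {q3}  [new]
{q0,q3} --2--> {q0,q3,q4}  [new]
{q0,q1,q2,q4} --0--> {q0,q1,q2,q4}  [seen]
{q0,q1,q2,q4} --1--> {q1,q2}  [seen]
{q0,q1,q2,q4} --2--> {q0,q1,q2,q3}  [new]
{q3} --0--> ∅  [seen]
{q3} --1--> {q3}  [seen]
{q3} --2--> {q0,q3,q4}  [seen]
{q0,q3,q4} --0--> {q0,q1,q2}  [seen]
{q0,q3,q4} --1--> {q1,q3}  [new]
{q0,q3,q4} --2--> {q0,q3,q4}  [seen]
{q0,q1,q2,q3} --0--> {q0,q1,q2,q4}  [seen]
{q0,q1,q2,q3} --1--> {q1,q2,q3}  [new]
{q0,q1,q2,q3} --2--> {q0,q1,q2,q3,q4}  [new]
{q1,q3} --0--> {q1}  [new]
{q1,q3} --1--> {q1,q2,q3}  [seen]
{q1,q3} --2--> {q0,q3,q4}  [seen]
{q1,q2,q3} --0--> {q0,q1,q4}  [seen]
{q1,q2,q3} --1--> {q1,q2,q3}  [seen]
{q1,q2,q3} --2--> {q0,q1,q2,q3,q4}  [seen]
{q0,q1,q2,q3,q4} --0--> {q0,q1,q2,q4}  [seen]
{q0,q1,q2,q3,q4} --1--> {q1,q2,q3}  [seen]
{q0,q1,q2,q3,q4} --2--> {q0,q1,q2,q3,q4}  [seen]
{q1} --0--> {q1}  [seen]
{q1} --1--> {q1,q2}  [seen]
{q1} --2--> {q0}  [seen]
Reachable DFA states: {q0}, {q1,q2}, ∅, {q0,q1,q4}, {q0,q1,q2}, {q0,q3}, {q0,q1,q2,q4}, {q3}, {q0,q3,q4}, {q0,q1,q2,q3}, {q1,q3}, {q1,q2,q3}, {q0,q1,q2,q3,q4}, {q1}.
Accepting DFA states (contain an NFA accepting state): {q0,q1,q4}, {q0,q1,q2,q4}, {q0,q3,q4}, {q0,q1,q2,q3,q4}.

4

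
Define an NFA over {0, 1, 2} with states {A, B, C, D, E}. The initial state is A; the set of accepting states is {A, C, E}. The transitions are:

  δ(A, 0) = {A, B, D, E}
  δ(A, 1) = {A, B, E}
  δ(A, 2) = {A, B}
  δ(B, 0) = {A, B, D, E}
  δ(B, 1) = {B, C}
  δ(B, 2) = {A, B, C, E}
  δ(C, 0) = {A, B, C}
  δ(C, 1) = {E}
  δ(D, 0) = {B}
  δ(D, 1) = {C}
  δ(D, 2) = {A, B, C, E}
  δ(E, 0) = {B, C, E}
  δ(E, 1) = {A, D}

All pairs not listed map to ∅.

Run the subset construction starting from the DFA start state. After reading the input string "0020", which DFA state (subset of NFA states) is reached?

Start: {A}.
δ(A,0) = {A, B, D, E}.
Union: {A, B, D, E}.
After 0: {A, B, D, E}.
δ(A,0) = {A, B, D, E}; δ(B,0) = {A, B, D, E}; δ(D,0) = {B}; δ(E,0) = {B, C, E}.
Union: {A, B, C, D, E}.
After 0: {A, B, C, D, E}.
δ(A,2) = {A, B}; δ(B,2) = {A, B, C, E}; δ(C,2) = ∅; δ(D,2) = {A, B, C, E}; δ(E,2) = ∅.
Union: {A, B, C, E}.
After 2: {A, B, C, E}.
δ(A,0) = {A, B, D, E}; δ(B,0) = {A, B, D, E}; δ(C,0) = {A, B, C}; δ(E,0) = {B, C, E}.
Union: {A, B, C, D, E}.
After 0: {A, B, C, D, E}.

{A, B, C, D, E}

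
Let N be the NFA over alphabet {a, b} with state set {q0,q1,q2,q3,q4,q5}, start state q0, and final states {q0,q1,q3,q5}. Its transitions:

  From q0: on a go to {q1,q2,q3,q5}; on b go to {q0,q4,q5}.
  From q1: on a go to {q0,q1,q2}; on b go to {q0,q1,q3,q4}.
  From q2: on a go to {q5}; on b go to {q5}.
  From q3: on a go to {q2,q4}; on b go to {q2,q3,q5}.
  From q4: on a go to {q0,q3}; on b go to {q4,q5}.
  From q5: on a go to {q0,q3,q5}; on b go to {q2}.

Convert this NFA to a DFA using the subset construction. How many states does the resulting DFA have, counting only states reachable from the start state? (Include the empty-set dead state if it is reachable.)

Start state of the DFA: {q0}.
{q0} --a--> {q1,q2,q3,q5}  [new]
{q0} --b--> {q0,q4,q5}  [new]
{q1,q2,q3,q5} --a--> {q0,q1,q2,q3,q4,q5}  [new]
{q1,q2,q3,q5} --b--> {q0,q1,q2,q3,q4,q5}  [seen]
{q0,q4,q5} --a--> {q0,q1,q2,q3,q5}  [new]
{q0,q4,q5} --b--> {q0,q2,q4,q5}  [new]
{q0,q1,q2,q3,q4,q5} --a--> {q0,q1,q2,q3,q4,q5}  [seen]
{q0,q1,q2,q3,q4,q5} --b--> {q0,q1,q2,q3,q4,q5}  [seen]
{q0,q1,q2,q3,q5} --a--> {q0,q1,q2,q3,q4,q5}  [seen]
{q0,q1,q2,q3,q5} --b--> {q0,q1,q2,q3,q4,q5}  [seen]
{q0,q2,q4,q5} --a--> {q0,q1,q2,q3,q5}  [seen]
{q0,q2,q4,q5} --b--> {q0,q2,q4,q5}  [seen]
Reachable DFA states: {q0}, {q1,q2,q3,q5}, {q0,q4,q5}, {q0,q1,q2,q3,q4,q5}, {q0,q1,q2,q3,q5}, {q0,q2,q4,q5}.

6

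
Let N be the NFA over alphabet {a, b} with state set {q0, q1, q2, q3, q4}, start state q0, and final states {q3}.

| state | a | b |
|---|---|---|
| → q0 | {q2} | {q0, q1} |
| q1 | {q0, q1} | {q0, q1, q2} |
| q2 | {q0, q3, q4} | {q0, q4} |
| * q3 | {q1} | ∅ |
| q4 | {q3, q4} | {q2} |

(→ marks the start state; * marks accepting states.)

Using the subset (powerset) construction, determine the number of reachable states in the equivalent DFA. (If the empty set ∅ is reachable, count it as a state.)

13

Start state of the DFA: {q0}.
{q0} --a--> {q2}  [new]
{q0} --b--> {q0, q1}  [new]
{q2} --a--> {q0, q3, q4}  [new]
{q2} --b--> {q0, q4}  [new]
{q0, q1} --a--> {q0, q1, q2}  [new]
{q0, q1} --b--> {q0, q1, q2}  [seen]
{q0, q3, q4} --a--> {q1, q2, q3, q4}  [new]
{q0, q3, q4} --b--> {q0, q1, q2}  [seen]
{q0, q4} --a--> {q2, q3, q4}  [new]
{q0, q4} --b--> {q0, q1, q2}  [seen]
{q0, q1, q2} --a--> {q0, q1, q2, q3, q4}  [new]
{q0, q1, q2} --b--> {q0, q1, q2, q4}  [new]
{q1, q2, q3, q4} --a--> {q0, q1, q3, q4}  [new]
{q1, q2, q3, q4} --b--> {q0, q1, q2, q4}  [seen]
{q2, q3, q4} --a--> {q0, q1, q3, q4}  [seen]
{q2, q3, q4} --b--> {q0, q2, q4}  [new]
{q0, q1, q2, q3, q4} --a--> {q0, q1, q2, q3, q4}  [seen]
{q0, q1, q2, q3, q4} --b--> {q0, q1, q2, q4}  [seen]
{q0, q1, q2, q4} --a--> {q0, q1, q2, q3, q4}  [seen]
{q0, q1, q2, q4} --b--> {q0, q1, q2, q4}  [seen]
{q0, q1, q3, q4} --a--> {q0, q1, q2, q3, q4}  [seen]
{q0, q1, q3, q4} --b--> {q0, q1, q2}  [seen]
{q0, q2, q4} --a--> {q0, q2, q3, q4}  [new]
{q0, q2, q4} --b--> {q0, q1, q2, q4}  [seen]
{q0, q2, q3, q4} --a--> {q0, q1, q2, q3, q4}  [seen]
{q0, q2, q3, q4} --b--> {q0, q1, q2, q4}  [seen]
Reachable DFA states: {q0}, {q2}, {q0, q1}, {q0, q3, q4}, {q0, q4}, {q0, q1, q2}, {q1, q2, q3, q4}, {q2, q3, q4}, {q0, q1, q2, q3, q4}, {q0, q1, q2, q4}, {q0, q1, q3, q4}, {q0, q2, q4}, {q0, q2, q3, q4}.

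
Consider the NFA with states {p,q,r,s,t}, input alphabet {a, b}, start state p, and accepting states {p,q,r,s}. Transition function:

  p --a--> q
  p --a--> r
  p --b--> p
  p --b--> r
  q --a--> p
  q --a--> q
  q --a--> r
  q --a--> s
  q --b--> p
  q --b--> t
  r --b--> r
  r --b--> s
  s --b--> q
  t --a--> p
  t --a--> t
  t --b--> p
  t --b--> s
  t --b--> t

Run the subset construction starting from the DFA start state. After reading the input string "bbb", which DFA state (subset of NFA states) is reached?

{p,q,r,s}

Start: {p}.
δ(p,b) = {p,r}.
Union: {p,r}.
After b: {p,r}.
δ(p,b) = {p,r}; δ(r,b) = {r,s}.
Union: {p,r,s}.
After b: {p,r,s}.
δ(p,b) = {p,r}; δ(r,b) = {r,s}; δ(s,b) = {q}.
Union: {p,q,r,s}.
After b: {p,q,r,s}.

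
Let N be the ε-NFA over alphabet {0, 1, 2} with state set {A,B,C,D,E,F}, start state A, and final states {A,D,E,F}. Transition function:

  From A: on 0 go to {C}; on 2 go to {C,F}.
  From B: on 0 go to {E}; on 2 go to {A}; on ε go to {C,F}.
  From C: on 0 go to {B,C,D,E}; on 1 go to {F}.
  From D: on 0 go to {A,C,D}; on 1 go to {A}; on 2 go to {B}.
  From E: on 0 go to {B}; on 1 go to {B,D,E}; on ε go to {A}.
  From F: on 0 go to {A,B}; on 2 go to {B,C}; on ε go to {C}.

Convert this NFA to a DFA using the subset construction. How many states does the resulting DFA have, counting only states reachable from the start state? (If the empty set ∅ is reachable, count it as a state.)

Start state of the DFA: {A} (ε-closure of the NFA start).
{A} --0--> {C}  [new]
{A} --1--> ∅  [new]
{A} --2--> {C,F}  [new]
{C} --0--> {A,B,C,D,E,F}  [new]
{C} --1--> {C,F}  [seen]
{C} --2--> ∅  [seen]
∅ --0--> ∅  [seen]
∅ --1--> ∅  [seen]
∅ --2--> ∅  [seen]
{C,F} --0--> {A,B,C,D,E,F}  [seen]
{C,F} --1--> {C,F}  [seen]
{C,F} --2--> {B,C,F}  [new]
{A,B,C,D,E,F} --0--> {A,B,C,D,E,F}  [seen]
{A,B,C,D,E,F} --1--> {A,B,C,D,E,F}  [seen]
{A,B,C,D,E,F} --2--> {A,B,C,F}  [new]
{B,C,F} --0--> {A,B,C,D,E,F}  [seen]
{B,C,F} --1--> {C,F}  [seen]
{B,C,F} --2--> {A,B,C,F}  [seen]
{A,B,C,F} --0--> {A,B,C,D,E,F}  [seen]
{A,B,C,F} --1--> {C,F}  [seen]
{A,B,C,F} --2--> {A,B,C,F}  [seen]
Reachable DFA states: {A}, {C}, ∅, {C,F}, {A,B,C,D,E,F}, {B,C,F}, {A,B,C,F}.

7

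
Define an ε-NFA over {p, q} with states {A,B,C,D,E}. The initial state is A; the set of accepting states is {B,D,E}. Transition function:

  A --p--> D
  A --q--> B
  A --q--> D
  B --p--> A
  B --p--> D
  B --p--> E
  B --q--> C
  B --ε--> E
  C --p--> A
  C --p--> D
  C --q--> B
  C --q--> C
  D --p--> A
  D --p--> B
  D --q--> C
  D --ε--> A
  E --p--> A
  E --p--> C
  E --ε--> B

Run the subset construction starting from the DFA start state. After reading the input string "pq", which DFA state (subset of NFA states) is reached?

{A,B,C,D,E}

Start: {A}.
δ(A,p) = {D}.
Union: {D}.
ε-closure gives {A,D}.
After p: {A,D}.
δ(A,q) = {B,D}; δ(D,q) = {C}.
Union: {B,C,D}.
ε-closure gives {A,B,C,D,E}.
After q: {A,B,C,D,E}.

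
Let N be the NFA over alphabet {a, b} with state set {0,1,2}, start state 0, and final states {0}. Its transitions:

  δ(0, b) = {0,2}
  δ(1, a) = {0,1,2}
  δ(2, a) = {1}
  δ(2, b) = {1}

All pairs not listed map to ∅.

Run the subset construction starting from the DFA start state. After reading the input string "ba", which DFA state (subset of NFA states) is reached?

{1}

Start: {0}.
δ(0,b) = {0,2}.
Union: {0,2}.
After b: {0,2}.
δ(0,a) = ∅; δ(2,a) = {1}.
Union: {1}.
After a: {1}.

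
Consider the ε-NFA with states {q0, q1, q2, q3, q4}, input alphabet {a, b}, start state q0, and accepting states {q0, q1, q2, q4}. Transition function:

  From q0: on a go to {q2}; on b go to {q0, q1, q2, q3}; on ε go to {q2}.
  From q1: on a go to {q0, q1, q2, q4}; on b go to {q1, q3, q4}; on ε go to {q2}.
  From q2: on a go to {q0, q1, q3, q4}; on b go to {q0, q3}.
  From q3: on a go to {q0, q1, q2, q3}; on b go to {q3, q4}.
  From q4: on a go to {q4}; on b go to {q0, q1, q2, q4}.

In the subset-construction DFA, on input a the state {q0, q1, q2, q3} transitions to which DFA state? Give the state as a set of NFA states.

{q0, q1, q2, q3, q4}

δ(q0,a) = {q2}; δ(q1,a) = {q0, q1, q2, q4}; δ(q2,a) = {q0, q1, q3, q4}; δ(q3,a) = {q0, q1, q2, q3}.
Union: {q0, q1, q2, q3, q4}.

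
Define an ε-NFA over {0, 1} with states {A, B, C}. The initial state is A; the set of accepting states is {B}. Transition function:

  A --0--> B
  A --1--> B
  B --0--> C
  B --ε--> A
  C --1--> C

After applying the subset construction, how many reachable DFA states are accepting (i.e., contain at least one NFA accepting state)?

2

Start state of the DFA: {A} (ε-closure of the NFA start).
{A} --0--> {A, B}  [new]
{A} --1--> {A, B}  [seen]
{A, B} --0--> {A, B, C}  [new]
{A, B} --1--> {A, B}  [seen]
{A, B, C} --0--> {A, B, C}  [seen]
{A, B, C} --1--> {A, B, C}  [seen]
Reachable DFA states: {A}, {A, B}, {A, B, C}.
Accepting DFA states (contain an NFA accepting state): {A, B}, {A, B, C}.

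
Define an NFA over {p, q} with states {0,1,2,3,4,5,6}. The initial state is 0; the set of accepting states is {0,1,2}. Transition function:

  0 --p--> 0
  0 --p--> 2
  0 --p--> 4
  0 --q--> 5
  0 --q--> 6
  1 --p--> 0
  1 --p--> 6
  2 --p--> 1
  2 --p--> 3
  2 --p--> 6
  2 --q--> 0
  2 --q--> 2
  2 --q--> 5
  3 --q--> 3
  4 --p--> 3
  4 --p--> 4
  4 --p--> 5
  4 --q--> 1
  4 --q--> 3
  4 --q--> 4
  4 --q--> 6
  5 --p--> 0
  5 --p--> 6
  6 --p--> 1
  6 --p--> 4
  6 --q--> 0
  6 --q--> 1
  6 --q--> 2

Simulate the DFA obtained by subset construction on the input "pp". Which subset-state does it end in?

{0,1,2,3,4,5,6}

Start: {0}.
δ(0,p) = {0,2,4}.
Union: {0,2,4}.
After p: {0,2,4}.
δ(0,p) = {0,2,4}; δ(2,p) = {1,3,6}; δ(4,p) = {3,4,5}.
Union: {0,1,2,3,4,5,6}.
After p: {0,1,2,3,4,5,6}.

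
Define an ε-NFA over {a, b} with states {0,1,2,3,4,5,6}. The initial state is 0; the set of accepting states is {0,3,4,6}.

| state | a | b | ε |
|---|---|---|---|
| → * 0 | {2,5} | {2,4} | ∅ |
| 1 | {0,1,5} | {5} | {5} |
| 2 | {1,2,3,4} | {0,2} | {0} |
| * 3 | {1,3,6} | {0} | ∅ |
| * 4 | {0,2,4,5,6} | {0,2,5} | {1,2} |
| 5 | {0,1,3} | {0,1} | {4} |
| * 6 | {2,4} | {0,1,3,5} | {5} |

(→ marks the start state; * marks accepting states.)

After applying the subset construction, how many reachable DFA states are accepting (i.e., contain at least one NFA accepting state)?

4

Start state of the DFA: {0} (ε-closure of the NFA start).
{0} --a--> {0,1,2,4,5}  [new]
{0} --b--> {0,1,2,4,5}  [seen]
{0,1,2,4,5} --a--> {0,1,2,3,4,5,6}  [new]
{0,1,2,4,5} --b--> {0,1,2,4,5}  [seen]
{0,1,2,3,4,5,6} --a--> {0,1,2,3,4,5,6}  [seen]
{0,1,2,3,4,5,6} --b--> {0,1,2,3,4,5}  [new]
{0,1,2,3,4,5} --a--> {0,1,2,3,4,5,6}  [seen]
{0,1,2,3,4,5} --b--> {0,1,2,4,5}  [seen]
Reachable DFA states: {0}, {0,1,2,4,5}, {0,1,2,3,4,5,6}, {0,1,2,3,4,5}.
Accepting DFA states (contain an NFA accepting state): {0}, {0,1,2,4,5}, {0,1,2,3,4,5,6}, {0,1,2,3,4,5}.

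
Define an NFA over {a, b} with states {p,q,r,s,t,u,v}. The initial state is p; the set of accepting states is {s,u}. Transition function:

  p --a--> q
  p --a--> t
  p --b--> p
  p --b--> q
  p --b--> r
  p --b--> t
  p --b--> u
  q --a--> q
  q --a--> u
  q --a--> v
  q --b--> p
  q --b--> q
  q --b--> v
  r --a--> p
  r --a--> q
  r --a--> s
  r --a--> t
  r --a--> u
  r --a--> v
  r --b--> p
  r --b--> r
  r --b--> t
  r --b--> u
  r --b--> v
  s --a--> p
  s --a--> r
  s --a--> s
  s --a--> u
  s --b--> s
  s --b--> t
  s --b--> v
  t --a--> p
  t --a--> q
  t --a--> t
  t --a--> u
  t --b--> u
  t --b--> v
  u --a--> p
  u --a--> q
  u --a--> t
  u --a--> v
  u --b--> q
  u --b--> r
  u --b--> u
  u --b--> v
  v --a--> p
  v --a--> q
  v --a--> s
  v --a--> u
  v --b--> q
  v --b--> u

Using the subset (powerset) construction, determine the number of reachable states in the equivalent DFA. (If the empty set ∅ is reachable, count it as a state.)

Start state of the DFA: {p}.
{p} --a--> {q,t}  [new]
{p} --b--> {p,q,r,t,u}  [new]
{q,t} --a--> {p,q,t,u,v}  [new]
{q,t} --b--> {p,q,u,v}  [new]
{p,q,r,t,u} --a--> {p,q,s,t,u,v}  [new]
{p,q,r,t,u} --b--> {p,q,r,t,u,v}  [new]
{p,q,t,u,v} --a--> {p,q,s,t,u,v}  [seen]
{p,q,t,u,v} --b--> {p,q,r,t,u,v}  [seen]
{p,q,u,v} --a--> {p,q,s,t,u,v}  [seen]
{p,q,u,v} --b--> {p,q,r,t,u,v}  [seen]
{p,q,s,t,u,v} --a--> {p,q,r,s,t,u,v}  [new]
{p,q,s,t,u,v} --b--> {p,q,r,s,t,u,v}  [seen]
{p,q,r,t,u,v} --a--> {p,q,s,t,u,v}  [seen]
{p,q,r,t,u,v} --b--> {p,q,r,t,u,v}  [seen]
{p,q,r,s,t,u,v} --a--> {p,q,r,s,t,u,v}  [seen]
{p,q,r,s,t,u,v} --b--> {p,q,r,s,t,u,v}  [seen]
Reachable DFA states: {p}, {q,t}, {p,q,r,t,u}, {p,q,t,u,v}, {p,q,u,v}, {p,q,s,t,u,v}, {p,q,r,t,u,v}, {p,q,r,s,t,u,v}.

8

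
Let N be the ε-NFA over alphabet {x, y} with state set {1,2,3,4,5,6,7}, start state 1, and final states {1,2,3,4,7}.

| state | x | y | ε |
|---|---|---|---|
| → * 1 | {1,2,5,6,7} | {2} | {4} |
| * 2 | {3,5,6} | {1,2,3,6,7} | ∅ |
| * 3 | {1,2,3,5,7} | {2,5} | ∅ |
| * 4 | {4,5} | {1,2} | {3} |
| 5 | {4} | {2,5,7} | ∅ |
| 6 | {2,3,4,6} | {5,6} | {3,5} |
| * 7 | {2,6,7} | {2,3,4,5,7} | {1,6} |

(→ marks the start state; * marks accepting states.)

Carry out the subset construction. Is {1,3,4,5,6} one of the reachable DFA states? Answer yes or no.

Start state of the DFA: {1,3,4} (ε-closure of the NFA start).
{1,3,4} --x--> {1,2,3,4,5,6,7}  [new]
{1,3,4} --y--> {1,2,3,4,5}  [new]
{1,2,3,4,5,6,7} --x--> {1,2,3,4,5,6,7}  [seen]
{1,2,3,4,5,6,7} --y--> {1,2,3,4,5,6,7}  [seen]
{1,2,3,4,5} --x--> {1,2,3,4,5,6,7}  [seen]
{1,2,3,4,5} --y--> {1,2,3,4,5,6,7}  [seen]
Reachable DFA states: {1,3,4}, {1,2,3,4,5,6,7}, {1,2,3,4,5}.
{1,3,4,5,6} is not among them.

no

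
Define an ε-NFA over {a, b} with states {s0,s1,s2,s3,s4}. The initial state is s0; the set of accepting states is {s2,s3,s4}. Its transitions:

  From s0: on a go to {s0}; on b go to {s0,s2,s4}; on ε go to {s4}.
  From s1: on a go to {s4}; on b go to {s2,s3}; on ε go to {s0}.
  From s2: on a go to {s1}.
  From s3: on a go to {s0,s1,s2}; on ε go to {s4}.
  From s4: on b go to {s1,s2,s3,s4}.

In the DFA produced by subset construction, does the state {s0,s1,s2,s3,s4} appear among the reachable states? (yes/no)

yes

Start state of the DFA: {s0,s4} (ε-closure of the NFA start).
{s0,s4} --a--> {s0,s4}  [seen]
{s0,s4} --b--> {s0,s1,s2,s3,s4}  [new]
{s0,s1,s2,s3,s4} --a--> {s0,s1,s2,s4}  [new]
{s0,s1,s2,s3,s4} --b--> {s0,s1,s2,s3,s4}  [seen]
{s0,s1,s2,s4} --a--> {s0,s1,s4}  [new]
{s0,s1,s2,s4} --b--> {s0,s1,s2,s3,s4}  [seen]
{s0,s1,s4} --a--> {s0,s4}  [seen]
{s0,s1,s4} --b--> {s0,s1,s2,s3,s4}  [seen]
Reachable DFA states: {s0,s4}, {s0,s1,s2,s3,s4}, {s0,s1,s2,s4}, {s0,s1,s4}.
{s0,s1,s2,s3,s4} is among them.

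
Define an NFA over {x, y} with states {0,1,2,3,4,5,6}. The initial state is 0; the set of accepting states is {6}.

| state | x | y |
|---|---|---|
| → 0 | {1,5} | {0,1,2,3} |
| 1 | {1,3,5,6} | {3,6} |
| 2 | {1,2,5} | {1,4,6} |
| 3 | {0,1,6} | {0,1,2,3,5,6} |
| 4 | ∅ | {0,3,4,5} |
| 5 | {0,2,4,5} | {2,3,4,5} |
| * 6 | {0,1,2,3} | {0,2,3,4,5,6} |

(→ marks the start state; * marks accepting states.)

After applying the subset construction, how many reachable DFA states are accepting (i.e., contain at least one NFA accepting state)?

3

Start state of the DFA: {0}.
{0} --x--> {1,5}  [new]
{0} --y--> {0,1,2,3}  [new]
{1,5} --x--> {0,1,2,3,4,5,6}  [new]
{1,5} --y--> {2,3,4,5,6}  [new]
{0,1,2,3} --x--> {0,1,2,3,5,6}  [new]
{0,1,2,3} --y--> {0,1,2,3,4,5,6}  [seen]
{0,1,2,3,4,5,6} --x--> {0,1,2,3,4,5,6}  [seen]
{0,1,2,3,4,5,6} --y--> {0,1,2,3,4,5,6}  [seen]
{2,3,4,5,6} --x--> {0,1,2,3,4,5,6}  [seen]
{2,3,4,5,6} --y--> {0,1,2,3,4,5,6}  [seen]
{0,1,2,3,5,6} --x--> {0,1,2,3,4,5,6}  [seen]
{0,1,2,3,5,6} --y--> {0,1,2,3,4,5,6}  [seen]
Reachable DFA states: {0}, {1,5}, {0,1,2,3}, {0,1,2,3,4,5,6}, {2,3,4,5,6}, {0,1,2,3,5,6}.
Accepting DFA states (contain an NFA accepting state): {0,1,2,3,4,5,6}, {2,3,4,5,6}, {0,1,2,3,5,6}.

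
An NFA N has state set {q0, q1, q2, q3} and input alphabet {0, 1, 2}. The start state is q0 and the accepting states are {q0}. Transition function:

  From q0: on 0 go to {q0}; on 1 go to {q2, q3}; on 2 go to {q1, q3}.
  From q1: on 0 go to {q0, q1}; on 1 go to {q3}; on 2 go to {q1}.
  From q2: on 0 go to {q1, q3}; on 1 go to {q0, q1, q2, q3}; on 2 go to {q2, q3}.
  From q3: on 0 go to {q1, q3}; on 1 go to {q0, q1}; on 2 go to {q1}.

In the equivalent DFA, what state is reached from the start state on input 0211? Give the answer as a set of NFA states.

Start: {q0}.
δ(q0,0) = {q0}.
Union: {q0}.
After 0: {q0}.
δ(q0,2) = {q1, q3}.
Union: {q1, q3}.
After 2: {q1, q3}.
δ(q1,1) = {q3}; δ(q3,1) = {q0, q1}.
Union: {q0, q1, q3}.
After 1: {q0, q1, q3}.
δ(q0,1) = {q2, q3}; δ(q1,1) = {q3}; δ(q3,1) = {q0, q1}.
Union: {q0, q1, q2, q3}.
After 1: {q0, q1, q2, q3}.

{q0, q1, q2, q3}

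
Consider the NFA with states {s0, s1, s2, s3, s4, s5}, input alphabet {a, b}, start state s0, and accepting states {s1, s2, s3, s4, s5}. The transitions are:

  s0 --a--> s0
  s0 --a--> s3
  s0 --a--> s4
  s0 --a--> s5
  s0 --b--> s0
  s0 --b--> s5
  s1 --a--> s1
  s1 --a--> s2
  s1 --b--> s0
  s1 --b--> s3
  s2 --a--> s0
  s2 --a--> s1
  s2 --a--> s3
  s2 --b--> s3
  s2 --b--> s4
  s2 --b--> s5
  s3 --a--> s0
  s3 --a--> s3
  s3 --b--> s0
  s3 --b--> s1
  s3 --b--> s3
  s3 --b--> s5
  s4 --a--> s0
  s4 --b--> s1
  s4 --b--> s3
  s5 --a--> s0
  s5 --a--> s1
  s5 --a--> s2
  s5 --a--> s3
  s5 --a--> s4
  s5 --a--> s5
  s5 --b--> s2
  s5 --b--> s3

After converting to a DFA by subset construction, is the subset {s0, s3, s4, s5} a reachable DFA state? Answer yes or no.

Start state of the DFA: {s0}.
{s0} --a--> {s0, s3, s4, s5}  [new]
{s0} --b--> {s0, s5}  [new]
{s0, s3, s4, s5} --a--> {s0, s1, s2, s3, s4, s5}  [new]
{s0, s3, s4, s5} --b--> {s0, s1, s2, s3, s5}  [new]
{s0, s5} --a--> {s0, s1, s2, s3, s4, s5}  [seen]
{s0, s5} --b--> {s0, s2, s3, s5}  [new]
{s0, s1, s2, s3, s4, s5} --a--> {s0, s1, s2, s3, s4, s5}  [seen]
{s0, s1, s2, s3, s4, s5} --b--> {s0, s1, s2, s3, s4, s5}  [seen]
{s0, s1, s2, s3, s5} --a--> {s0, s1, s2, s3, s4, s5}  [seen]
{s0, s1, s2, s3, s5} --b--> {s0, s1, s2, s3, s4, s5}  [seen]
{s0, s2, s3, s5} --a--> {s0, s1, s2, s3, s4, s5}  [seen]
{s0, s2, s3, s5} --b--> {s0, s1, s2, s3, s4, s5}  [seen]
Reachable DFA states: {s0}, {s0, s3, s4, s5}, {s0, s5}, {s0, s1, s2, s3, s4, s5}, {s0, s1, s2, s3, s5}, {s0, s2, s3, s5}.
{s0, s3, s4, s5} is among them.

yes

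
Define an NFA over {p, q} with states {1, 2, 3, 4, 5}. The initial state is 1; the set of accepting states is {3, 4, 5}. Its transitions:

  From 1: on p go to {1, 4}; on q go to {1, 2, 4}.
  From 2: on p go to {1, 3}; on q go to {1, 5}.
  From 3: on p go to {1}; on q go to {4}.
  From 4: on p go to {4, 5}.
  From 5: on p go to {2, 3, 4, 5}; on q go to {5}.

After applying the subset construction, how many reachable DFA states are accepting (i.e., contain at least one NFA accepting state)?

6

Start state of the DFA: {1}.
{1} --p--> {1, 4}  [new]
{1} --q--> {1, 2, 4}  [new]
{1, 4} --p--> {1, 4, 5}  [new]
{1, 4} --q--> {1, 2, 4}  [seen]
{1, 2, 4} --p--> {1, 3, 4, 5}  [new]
{1, 2, 4} --q--> {1, 2, 4, 5}  [new]
{1, 4, 5} --p--> {1, 2, 3, 4, 5}  [new]
{1, 4, 5} --q--> {1, 2, 4, 5}  [seen]
{1, 3, 4, 5} --p--> {1, 2, 3, 4, 5}  [seen]
{1, 3, 4, 5} --q--> {1, 2, 4, 5}  [seen]
{1, 2, 4, 5} --p--> {1, 2, 3, 4, 5}  [seen]
{1, 2, 4, 5} --q--> {1, 2, 4, 5}  [seen]
{1, 2, 3, 4, 5} --p--> {1, 2, 3, 4, 5}  [seen]
{1, 2, 3, 4, 5} --q--> {1, 2, 4, 5}  [seen]
Reachable DFA states: {1}, {1, 4}, {1, 2, 4}, {1, 4, 5}, {1, 3, 4, 5}, {1, 2, 4, 5}, {1, 2, 3, 4, 5}.
Accepting DFA states (contain an NFA accepting state): {1, 4}, {1, 2, 4}, {1, 4, 5}, {1, 3, 4, 5}, {1, 2, 4, 5}, {1, 2, 3, 4, 5}.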